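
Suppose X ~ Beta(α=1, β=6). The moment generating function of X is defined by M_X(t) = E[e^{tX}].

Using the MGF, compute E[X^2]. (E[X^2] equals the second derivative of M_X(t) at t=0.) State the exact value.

E[X^2] = D^2[M](0) = 1/28

M_X(t) = ₁F₁(1; 7; t)
D^2[M](t) = ₁F₁(3; 9; t)/28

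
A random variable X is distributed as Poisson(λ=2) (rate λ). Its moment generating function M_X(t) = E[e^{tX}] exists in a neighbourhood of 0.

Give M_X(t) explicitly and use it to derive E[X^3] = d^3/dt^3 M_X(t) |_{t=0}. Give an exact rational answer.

E[X^3] = M^(3)(0) = 22

M_X(t) = e^(2*e^(t) - 2)
M^(3)(t) = (8*e^(3*t)*e^(2*e^(t)) + 12*e^(2*t)*e^(2*e^(t)) + 2*e^(t)*e^(2*e^(t)))*e^(-2)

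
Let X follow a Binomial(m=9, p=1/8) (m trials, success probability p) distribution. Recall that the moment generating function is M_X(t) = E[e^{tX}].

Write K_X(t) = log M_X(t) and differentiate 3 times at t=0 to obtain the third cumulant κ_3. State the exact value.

κ_3 = K′′′(0) = 189/256

M_X(t) = (e^(t)/8 + 7/8)^9
K_X(t) = log M_X(t) = 9*log(e^(t)/8 + 7/8)
K′(t) = 9*e^(t)/(e^(t) + 7)
K′′(t) = 63*e^(t)/(e^(2*t) + 14*e^(t) + 49)
K′′′(t) = (-63*e^(2*t) + 441*e^(t))/(e^(3*t) + 21*e^(2*t) + 147*e^(t) + 343)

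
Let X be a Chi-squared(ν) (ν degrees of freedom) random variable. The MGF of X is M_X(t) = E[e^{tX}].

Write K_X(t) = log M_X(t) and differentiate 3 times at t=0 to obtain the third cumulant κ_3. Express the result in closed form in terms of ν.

M_X(t) = (1 - 2*t)^(-ν/2)
K_X(t) = log M_X(t) = -ν*log(1 - 2*t)/2
dK/dt = -ν/(2*t - 1)
d^2K/dt^2 = 2*ν/(4*t^2 - 4*t + 1)
d^3K/dt^3 = -8*ν/(8*t^3 - 12*t^2 + 6*t - 1)

κ_3 = d^3K/dt^3 |_{t=0} = 8*ν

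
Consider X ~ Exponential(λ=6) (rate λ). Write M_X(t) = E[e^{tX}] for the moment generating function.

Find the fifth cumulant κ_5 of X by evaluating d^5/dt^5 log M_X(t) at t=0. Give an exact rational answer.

κ_5 = d^5K/dt^5 |_{t=0} = 1/324

M_X(t) = 6/(6 - t)
K_X(t) = log M_X(t) = -log(6 - t) + log(6)
dK/dt = -1/(t - 6)
d^2K/dt^2 = 1/(t^2 - 12*t + 36)
d^3K/dt^3 = -2/(t^3 - 18*t^2 + 108*t - 216)
d^4K/dt^4 = 6/(t^4 - 24*t^3 + 216*t^2 - 864*t + 1296)
d^5K/dt^5 = -24/(t^5 - 30*t^4 + 360*t^3 - 2160*t^2 + 6480*t - 7776)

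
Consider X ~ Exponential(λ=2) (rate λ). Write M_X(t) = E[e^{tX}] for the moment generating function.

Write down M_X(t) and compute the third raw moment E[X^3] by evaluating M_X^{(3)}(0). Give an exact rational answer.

M_X(t) = 2/(2 - t)
D^3[M](t) = 12/(t^4 - 8*t^3 + 24*t^2 - 32*t + 16)

E[X^3] = D^3[M](0) = 3/4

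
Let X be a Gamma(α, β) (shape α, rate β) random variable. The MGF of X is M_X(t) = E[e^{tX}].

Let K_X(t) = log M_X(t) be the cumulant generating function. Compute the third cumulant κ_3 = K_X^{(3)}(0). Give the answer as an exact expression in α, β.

κ_3 = d^3K/dt^3 |_{t=0} = 2*α/β^3

M_X(t) = (β/(β - t))^α
K_X(t) = log M_X(t) = α*(log(β) - log(β - t))
dK/dt = -α/(-β + t)
d^2K/dt^2 = α/(β^2 - 2*β*t + t^2)
d^3K/dt^3 = -2*α/(-β^3 + 3*β^2*t - 3*β*t^2 + t^3)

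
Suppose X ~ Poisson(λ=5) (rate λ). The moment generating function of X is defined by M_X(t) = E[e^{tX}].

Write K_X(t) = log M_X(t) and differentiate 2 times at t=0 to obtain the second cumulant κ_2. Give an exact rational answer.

M_X(t) = e^(5*e^(t) - 5)
K_X(t) = log M_X(t) = 5*e^(t) - 5
K′(t) = 5*e^(t)
K′′(t) = 5*e^(t)

κ_2 = K′′(0) = 5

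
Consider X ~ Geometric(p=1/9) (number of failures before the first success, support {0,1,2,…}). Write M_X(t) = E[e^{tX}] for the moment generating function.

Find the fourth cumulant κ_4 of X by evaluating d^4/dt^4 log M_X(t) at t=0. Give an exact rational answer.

M_X(t) = 1/(9*(1 - 8*e^(t)/9))
K_X(t) = log M_X(t) = -log(1 - 8*e^(t)/9) - 2*log(3)
K′(t) = -8*e^(t)/(8*e^(t) - 9)
K′′(t) = 72*e^(t)/(64*e^(2*t) - 144*e^(t) + 81)
K′′′(t) = (-576*e^(2*t) - 648*e^(t))/(512*e^(3*t) - 1728*e^(2*t) + 1944*e^(t) - 729)
K′′′′(t) = (4608*e^(3*t) + 20736*e^(2*t) + 5832*e^(t))/(4096*e^(4*t) - 18432*e^(3*t) + 31104*e^(2*t) - 23328*e^(t) + 6561)

κ_4 = K′′′′(0) = 31176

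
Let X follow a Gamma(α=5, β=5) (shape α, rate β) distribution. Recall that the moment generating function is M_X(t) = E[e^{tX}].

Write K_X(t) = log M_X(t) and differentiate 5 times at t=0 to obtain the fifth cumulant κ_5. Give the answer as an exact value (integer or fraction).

κ_5 = D^5[K](0) = 24/625

M_X(t) = 3125/(5 - t)^5
K_X(t) = log M_X(t) = -5*log(5 - t) + 5*log(5)
D^5[K](t) = -120/(t^5 - 25*t^4 + 250*t^3 - 1250*t^2 + 3125*t - 3125)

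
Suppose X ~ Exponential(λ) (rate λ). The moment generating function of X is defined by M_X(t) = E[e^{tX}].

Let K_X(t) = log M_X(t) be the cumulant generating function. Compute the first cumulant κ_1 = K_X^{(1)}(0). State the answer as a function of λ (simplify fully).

κ_1 = dK/dt |_{t=0} = 1/λ

M_X(t) = λ/(λ - t)
K_X(t) = log M_X(t) = log(λ) - log(λ - t)
dK/dt = -1/(-λ + t)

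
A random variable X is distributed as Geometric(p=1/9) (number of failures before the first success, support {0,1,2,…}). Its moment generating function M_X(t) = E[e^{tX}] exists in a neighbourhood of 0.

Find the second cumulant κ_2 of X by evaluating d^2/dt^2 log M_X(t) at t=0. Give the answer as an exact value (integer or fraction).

κ_2 = d^2K/dt^2 |_{t=0} = 72

M_X(t) = 1/(9*(1 - 8*e^(t)/9))
K_X(t) = log M_X(t) = -log(1 - 8*e^(t)/9) - 2*log(3)
dK/dt = -8*e^(t)/(8*e^(t) - 9)
d^2K/dt^2 = 72*e^(t)/(64*e^(2*t) - 144*e^(t) + 81)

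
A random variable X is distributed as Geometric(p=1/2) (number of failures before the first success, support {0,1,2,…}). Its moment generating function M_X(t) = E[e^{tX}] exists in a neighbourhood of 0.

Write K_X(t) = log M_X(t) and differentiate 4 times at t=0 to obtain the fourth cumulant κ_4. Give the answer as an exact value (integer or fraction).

κ_4 = K^(4)(0) = 26

M_X(t) = 1/(2*(1 - e^(t)/2))
K_X(t) = log M_X(t) = -log(1 - e^(t)/2) - log(2)
K^(4)(t) = (2*e^(3*t) + 16*e^(2*t) + 8*e^(t))/(e^(4*t) - 8*e^(3*t) + 24*e^(2*t) - 32*e^(t) + 16)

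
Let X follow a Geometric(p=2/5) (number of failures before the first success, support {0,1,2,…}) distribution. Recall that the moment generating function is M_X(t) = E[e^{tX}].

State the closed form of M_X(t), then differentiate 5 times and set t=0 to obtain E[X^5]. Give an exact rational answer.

M_X(t) = 2/(5*(1 - 3*e^(t)/5))
dM/dt = 6*e^(t)/(9*e^(2*t) - 30*e^(t) + 25)
d^2M/dt^2 = (-18*e^(2*t) - 30*e^(t))/(27*e^(3*t) - 135*e^(2*t) + 225*e^(t) - 125)
d^3M/dt^3 = (54*e^(3*t) + 360*e^(2*t) + 150*e^(t))/(81*e^(4*t) - 540*e^(3*t) + 1350*e^(2*t) - 1500*e^(t) + 625)
d^4M/dt^4 = (-162*e^(4*t) - 2970*e^(3*t) - 4950*e^(2*t) - 750*e^(t))/(243*e^(5*t) - 2025*e^(4*t) + 6750*e^(3*t) - 11250*e^(2*t) + 9375*e^(t) - 3125)

E[X^5] = d^5M/dt^5 |_{t=0} = 5403/2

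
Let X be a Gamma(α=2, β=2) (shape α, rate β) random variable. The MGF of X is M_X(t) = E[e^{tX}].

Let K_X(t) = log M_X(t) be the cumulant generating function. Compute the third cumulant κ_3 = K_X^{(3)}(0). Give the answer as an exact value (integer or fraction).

M_X(t) = 4/(2 - t)^2
K_X(t) = log M_X(t) = -2*log(2 - t) + 2*log(2)
dK/dt = -2/(t - 2)
d^2K/dt^2 = 2/(t^2 - 4*t + 4)
d^3K/dt^3 = -4/(t^3 - 6*t^2 + 12*t - 8)

κ_3 = d^3K/dt^3 |_{t=0} = 1/2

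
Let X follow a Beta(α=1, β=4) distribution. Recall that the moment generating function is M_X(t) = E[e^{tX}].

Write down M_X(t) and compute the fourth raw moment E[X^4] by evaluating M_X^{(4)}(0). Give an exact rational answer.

E[X^4] = M^(4)(0) = 1/70

M_X(t) = ₁F₁(1; 5; t)
M^(4)(t) = ₁F₁(5; 9; t)/70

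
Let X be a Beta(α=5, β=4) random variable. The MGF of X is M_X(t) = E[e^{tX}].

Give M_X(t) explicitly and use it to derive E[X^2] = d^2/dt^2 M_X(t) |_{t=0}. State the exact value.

E[X^2] = M′′(0) = 1/3

M_X(t) = ₁F₁(5; 9; t)
M′(t) = 5*₁F₁(6; 10; t)/9
M′′(t) = ₁F₁(7; 11; t)/3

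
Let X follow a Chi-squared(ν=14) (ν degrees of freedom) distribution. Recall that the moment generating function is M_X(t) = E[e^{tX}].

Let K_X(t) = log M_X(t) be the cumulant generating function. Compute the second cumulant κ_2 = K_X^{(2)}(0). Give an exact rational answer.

κ_2 = D^2[K](0) = 28

M_X(t) = (1 - 2*t)^(-7)
K_X(t) = log M_X(t) = -7*log(1 - 2*t)
D^2[K](t) = 28/(4*t^2 - 4*t + 1)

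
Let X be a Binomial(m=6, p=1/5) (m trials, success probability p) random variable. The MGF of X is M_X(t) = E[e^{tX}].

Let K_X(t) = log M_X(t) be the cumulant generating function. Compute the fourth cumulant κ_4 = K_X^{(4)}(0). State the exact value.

κ_4 = D^4[K](0) = 24/625

M_X(t) = (e^(t)/5 + 4/5)^6
K_X(t) = log M_X(t) = 6*log(e^(t)/5 + 4/5)
D^4[K](t) = (24*e^(3*t) - 384*e^(2*t) + 384*e^(t))/(e^(4*t) + 16*e^(3*t) + 96*e^(2*t) + 256*e^(t) + 256)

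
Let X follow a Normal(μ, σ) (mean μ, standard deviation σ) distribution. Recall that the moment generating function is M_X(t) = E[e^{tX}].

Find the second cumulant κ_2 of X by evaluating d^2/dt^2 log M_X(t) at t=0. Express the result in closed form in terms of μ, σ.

κ_2 = K^(2)(0) = σ^2

M_X(t) = e^(μ*t + σ^2*t^2/2)
K_X(t) = log M_X(t) = μ*t + σ^2*t^2/2
K^(2)(t) = σ^2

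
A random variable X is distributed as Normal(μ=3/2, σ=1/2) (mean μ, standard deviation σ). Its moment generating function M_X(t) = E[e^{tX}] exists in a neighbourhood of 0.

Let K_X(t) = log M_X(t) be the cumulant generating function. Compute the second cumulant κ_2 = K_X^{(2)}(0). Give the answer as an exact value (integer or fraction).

κ_2 = K′′(0) = 1/4

M_X(t) = e^(t^2/8 + 3*t/2)
K_X(t) = log M_X(t) = t^2/8 + 3*t/2
K′(t) = t/4 + 3/2
K′′(t) = 1/4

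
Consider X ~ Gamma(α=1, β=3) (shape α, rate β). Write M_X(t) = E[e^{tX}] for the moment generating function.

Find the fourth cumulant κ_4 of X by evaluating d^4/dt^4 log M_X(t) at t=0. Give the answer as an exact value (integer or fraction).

M_X(t) = 3/(3 - t)
K_X(t) = log M_X(t) = -log(3 - t) + log(3)
D^4[K](t) = 6/(t^4 - 12*t^3 + 54*t^2 - 108*t + 81)

κ_4 = D^4[K](0) = 2/27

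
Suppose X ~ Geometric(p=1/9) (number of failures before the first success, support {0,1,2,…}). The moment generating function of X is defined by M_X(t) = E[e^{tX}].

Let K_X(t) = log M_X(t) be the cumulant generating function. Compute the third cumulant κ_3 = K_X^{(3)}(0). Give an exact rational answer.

M_X(t) = 1/(9*(1 - 8*e^(t)/9))
K_X(t) = log M_X(t) = -log(1 - 8*e^(t)/9) - 2*log(3)
D^3[K](t) = (-576*e^(2*t) - 648*e^(t))/(512*e^(3*t) - 1728*e^(2*t) + 1944*e^(t) - 729)

κ_3 = D^3[K](0) = 1224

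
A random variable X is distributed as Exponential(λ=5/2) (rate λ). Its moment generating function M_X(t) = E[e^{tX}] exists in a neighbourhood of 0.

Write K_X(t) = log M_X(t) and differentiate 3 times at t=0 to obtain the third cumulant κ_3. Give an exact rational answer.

M_X(t) = 5/(2*(5/2 - t))
K_X(t) = log M_X(t) = -log(5/2 - t) - log(2) + log(5)
K′(t) = -2/(2*t - 5)
K′′(t) = 4/(4*t^2 - 20*t + 25)
K′′′(t) = -16/(8*t^3 - 60*t^2 + 150*t - 125)

κ_3 = K′′′(0) = 16/125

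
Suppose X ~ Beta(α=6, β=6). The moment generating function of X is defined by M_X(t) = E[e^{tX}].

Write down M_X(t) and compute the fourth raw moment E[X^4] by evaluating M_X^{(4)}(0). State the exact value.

M_X(t) = ₁F₁(6; 12; t)
D^4[M](t) = 6*₁F₁(10; 16; t)/65

E[X^4] = D^4[M](0) = 6/65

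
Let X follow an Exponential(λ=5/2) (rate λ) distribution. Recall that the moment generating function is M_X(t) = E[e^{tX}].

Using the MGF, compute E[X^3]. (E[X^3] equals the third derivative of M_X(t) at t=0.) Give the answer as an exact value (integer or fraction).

M_X(t) = 5/(2*(5/2 - t))
dM/dt = 10/(4*t^2 - 20*t + 25)
d^2M/dt^2 = -40/(8*t^3 - 60*t^2 + 150*t - 125)
d^3M/dt^3 = 240/(16*t^4 - 160*t^3 + 600*t^2 - 1000*t + 625)

E[X^3] = d^3M/dt^3 |_{t=0} = 48/125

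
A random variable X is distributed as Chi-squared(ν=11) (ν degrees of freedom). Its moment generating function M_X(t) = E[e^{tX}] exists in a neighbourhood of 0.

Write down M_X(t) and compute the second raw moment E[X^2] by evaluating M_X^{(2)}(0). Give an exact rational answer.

E[X^2] = d^2M/dt^2 |_{t=0} = 143

M_X(t) = (1 - 2*t)^(-11/2)
dM/dt = 11/(64*t^6*√(1 - 2*t) - 192*t^5*√(1 - 2*t) + 240*t^4*√(1 - 2*t) - 160*t^3*√(1 - 2*t) + 60*t^2*√(1 - 2*t) - 12*t*√(1 - 2*t) + √(1 - 2*t))
d^2M/dt^2 = -143/(128*t^7*√(1 - 2*t) - 448*t^6*√(1 - 2*t) + 672*t^5*√(1 - 2*t) - 560*t^4*√(1 - 2*t) + 280*t^3*√(1 - 2*t) - 84*t^2*√(1 - 2*t) + 14*t*√(1 - 2*t) - √(1 - 2*t))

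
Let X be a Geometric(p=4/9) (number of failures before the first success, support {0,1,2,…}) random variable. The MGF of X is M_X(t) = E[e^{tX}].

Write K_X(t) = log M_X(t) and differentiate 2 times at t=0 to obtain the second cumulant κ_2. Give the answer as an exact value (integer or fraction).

κ_2 = d^2K/dt^2 |_{t=0} = 45/16

M_X(t) = 4/(9*(1 - 5*e^(t)/9))
K_X(t) = log M_X(t) = -log(1 - 5*e^(t)/9) - 2*log(3) + 2*log(2)
dK/dt = -5*e^(t)/(5*e^(t) - 9)
d^2K/dt^2 = 45*e^(t)/(25*e^(2*t) - 90*e^(t) + 81)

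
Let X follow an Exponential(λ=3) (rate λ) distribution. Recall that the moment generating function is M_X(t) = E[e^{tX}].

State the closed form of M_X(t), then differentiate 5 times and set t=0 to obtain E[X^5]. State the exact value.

E[X^5] = M^(5)(0) = 40/81

M_X(t) = 3/(3 - t)
M^(5)(t) = 360/(t^6 - 18*t^5 + 135*t^4 - 540*t^3 + 1215*t^2 - 1458*t + 729)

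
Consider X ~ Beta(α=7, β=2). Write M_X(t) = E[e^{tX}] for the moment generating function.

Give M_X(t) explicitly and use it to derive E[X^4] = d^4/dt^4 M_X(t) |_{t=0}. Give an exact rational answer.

M_X(t) = ₁F₁(7; 9; t)
M^(4)(t) = 14*₁F₁(11; 13; t)/33

E[X^4] = M^(4)(0) = 14/33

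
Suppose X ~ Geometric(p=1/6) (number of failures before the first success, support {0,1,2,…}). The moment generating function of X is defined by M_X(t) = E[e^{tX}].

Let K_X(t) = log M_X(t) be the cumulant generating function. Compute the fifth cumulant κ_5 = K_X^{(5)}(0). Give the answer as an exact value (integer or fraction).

M_X(t) = 1/(6*(1 - 5*e^(t)/6))
K_X(t) = log M_X(t) = -log(1 - 5*e^(t)/6) - log(6)
K^(5)(t) = (-3750*e^(4*t) - 49500*e^(3*t) - 59400*e^(2*t) - 6480*e^(t))/(3125*e^(5*t) - 18750*e^(4*t) + 45000*e^(3*t) - 54000*e^(2*t) + 32400*e^(t) - 7776)

κ_5 = K^(5)(0) = 119130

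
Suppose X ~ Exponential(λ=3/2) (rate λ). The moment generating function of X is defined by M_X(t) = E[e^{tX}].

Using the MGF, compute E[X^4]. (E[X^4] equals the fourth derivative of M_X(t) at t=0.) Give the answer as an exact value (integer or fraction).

E[X^4] = M′′′′(0) = 128/27

M_X(t) = 3/(2*(3/2 - t))
M′(t) = 6/(4*t^2 - 12*t + 9)
M′′(t) = -24/(8*t^3 - 36*t^2 + 54*t - 27)
M′′′(t) = 144/(16*t^4 - 96*t^3 + 216*t^2 - 216*t + 81)
M′′′′(t) = -1152/(32*t^5 - 240*t^4 + 720*t^3 - 1080*t^2 + 810*t - 243)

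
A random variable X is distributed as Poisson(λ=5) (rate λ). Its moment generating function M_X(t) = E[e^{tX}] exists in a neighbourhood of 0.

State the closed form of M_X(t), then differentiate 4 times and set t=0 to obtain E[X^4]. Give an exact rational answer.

M_X(t) = e^(5*e^(t) - 5)
M′(t) = 5*e^(-5)*e^(t)*e^(5*e^(t))
M′′(t) = (25*e^(2*t)*e^(5*e^(t)) + 5*e^(t)*e^(5*e^(t)))*e^(-5)
M′′′(t) = (125*e^(3*t)*e^(5*e^(t)) + 75*e^(2*t)*e^(5*e^(t)) + 5*e^(t)*e^(5*e^(t)))*e^(-5)
M′′′′(t) = (625*e^(4*t)*e^(5*e^(t)) + 750*e^(3*t)*e^(5*e^(t)) + 175*e^(2*t)*e^(5*e^(t)) + 5*e^(t)*e^(5*e^(t)))*e^(-5)

E[X^4] = M′′′′(0) = 1555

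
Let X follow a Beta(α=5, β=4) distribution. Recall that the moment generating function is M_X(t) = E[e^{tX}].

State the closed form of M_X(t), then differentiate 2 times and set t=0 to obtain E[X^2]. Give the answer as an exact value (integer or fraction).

M_X(t) = ₁F₁(5; 9; t)
M′(t) = 5*₁F₁(6; 10; t)/9
M′′(t) = ₁F₁(7; 11; t)/3

E[X^2] = M′′(0) = 1/3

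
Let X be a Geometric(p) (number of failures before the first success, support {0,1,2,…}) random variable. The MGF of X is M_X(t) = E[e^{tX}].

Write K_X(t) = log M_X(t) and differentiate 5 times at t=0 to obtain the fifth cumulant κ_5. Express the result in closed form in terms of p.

κ_5 = K′′′′′(0) = (p^4 - 15*p^3 + 50*p^2 - 60*p + 24)/p^5

M_X(t) = p/(-(1 - p)*e^(t) + 1)
K_X(t) = log M_X(t) = log(p) - log(-(1 - p)*e^(t) + 1)
K′(t) = (-p*e^(t) + e^(t))/(p*e^(t) - e^(t) + 1)
K′′(t) = (-p*e^(t) + e^(t))/(p^2*e^(2*t) - 2*p*e^(2*t) + 2*p*e^(t) + e^(2*t) - 2*e^(t) + 1)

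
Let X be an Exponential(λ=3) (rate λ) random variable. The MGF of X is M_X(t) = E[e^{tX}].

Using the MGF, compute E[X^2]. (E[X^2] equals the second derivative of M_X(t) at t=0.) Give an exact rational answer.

M_X(t) = 3/(3 - t)
M^(2)(t) = -6/(t^3 - 9*t^2 + 27*t - 27)

E[X^2] = M^(2)(0) = 2/9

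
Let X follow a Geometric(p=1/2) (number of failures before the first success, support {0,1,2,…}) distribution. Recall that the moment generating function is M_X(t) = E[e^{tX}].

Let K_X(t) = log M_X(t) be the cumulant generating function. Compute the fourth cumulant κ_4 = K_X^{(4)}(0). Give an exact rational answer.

κ_4 = K^(4)(0) = 26

M_X(t) = 1/(2*(1 - e^(t)/2))
K_X(t) = log M_X(t) = -log(1 - e^(t)/2) - log(2)
K^(4)(t) = (2*e^(3*t) + 16*e^(2*t) + 8*e^(t))/(e^(4*t) - 8*e^(3*t) + 24*e^(2*t) - 32*e^(t) + 16)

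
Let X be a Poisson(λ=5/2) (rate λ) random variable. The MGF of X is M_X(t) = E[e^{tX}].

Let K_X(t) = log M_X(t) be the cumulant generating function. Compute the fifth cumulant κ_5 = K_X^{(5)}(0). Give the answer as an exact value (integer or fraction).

κ_5 = d^5K/dt^5 |_{t=0} = 5/2

M_X(t) = e^(5*e^(t)/2 - 5/2)
K_X(t) = log M_X(t) = 5*e^(t)/2 - 5/2
dK/dt = 5*e^(t)/2
d^2K/dt^2 = 5*e^(t)/2
d^3K/dt^3 = 5*e^(t)/2
d^4K/dt^4 = 5*e^(t)/2
d^5K/dt^5 = 5*e^(t)/2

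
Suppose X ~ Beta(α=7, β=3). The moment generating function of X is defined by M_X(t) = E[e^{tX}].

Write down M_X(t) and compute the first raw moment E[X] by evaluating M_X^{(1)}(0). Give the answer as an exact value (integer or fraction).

M_X(t) = ₁F₁(7; 10; t)
M′(t) = 7*₁F₁(8; 11; t)/10

E[X] = M′(0) = 7/10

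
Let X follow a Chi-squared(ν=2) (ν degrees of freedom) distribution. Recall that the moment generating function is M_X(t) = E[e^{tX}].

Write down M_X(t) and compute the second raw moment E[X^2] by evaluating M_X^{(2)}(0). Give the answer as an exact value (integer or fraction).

E[X^2] = M^(2)(0) = 8

M_X(t) = 1/(1 - 2*t)
M^(2)(t) = -8/(8*t^3 - 12*t^2 + 6*t - 1)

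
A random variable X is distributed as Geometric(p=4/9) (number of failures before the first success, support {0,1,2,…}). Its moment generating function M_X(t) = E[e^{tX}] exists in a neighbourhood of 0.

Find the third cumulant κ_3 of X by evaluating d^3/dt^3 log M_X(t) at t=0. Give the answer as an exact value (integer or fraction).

κ_3 = K^(3)(0) = 315/32

M_X(t) = 4/(9*(1 - 5*e^(t)/9))
K_X(t) = log M_X(t) = -log(1 - 5*e^(t)/9) - 2*log(3) + 2*log(2)
K^(3)(t) = (-225*e^(2*t) - 405*e^(t))/(125*e^(3*t) - 675*e^(2*t) + 1215*e^(t) - 729)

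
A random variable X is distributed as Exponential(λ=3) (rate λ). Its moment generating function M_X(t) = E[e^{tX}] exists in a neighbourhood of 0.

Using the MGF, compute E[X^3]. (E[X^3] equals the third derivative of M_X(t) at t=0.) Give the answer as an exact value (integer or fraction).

E[X^3] = D^3[M](0) = 2/9

M_X(t) = 3/(3 - t)
D^3[M](t) = 18/(t^4 - 12*t^3 + 54*t^2 - 108*t + 81)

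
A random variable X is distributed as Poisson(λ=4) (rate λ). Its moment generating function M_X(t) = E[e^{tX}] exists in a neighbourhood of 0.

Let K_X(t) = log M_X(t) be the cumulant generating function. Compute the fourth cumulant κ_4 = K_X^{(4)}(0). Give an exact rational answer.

κ_4 = d^4K/dt^4 |_{t=0} = 4

M_X(t) = e^(4*e^(t) - 4)
K_X(t) = log M_X(t) = 4*e^(t) - 4
dK/dt = 4*e^(t)
d^2K/dt^2 = 4*e^(t)
d^3K/dt^3 = 4*e^(t)
d^4K/dt^4 = 4*e^(t)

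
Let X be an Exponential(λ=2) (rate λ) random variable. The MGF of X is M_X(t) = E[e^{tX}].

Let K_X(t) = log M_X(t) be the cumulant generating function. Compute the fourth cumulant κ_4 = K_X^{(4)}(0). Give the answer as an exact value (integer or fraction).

M_X(t) = 2/(2 - t)
K_X(t) = log M_X(t) = -log(2 - t) + log(2)
K′(t) = -1/(t - 2)
K′′(t) = 1/(t^2 - 4*t + 4)
K′′′(t) = -2/(t^3 - 6*t^2 + 12*t - 8)
K′′′′(t) = 6/(t^4 - 8*t^3 + 24*t^2 - 32*t + 16)

κ_4 = K′′′′(0) = 3/8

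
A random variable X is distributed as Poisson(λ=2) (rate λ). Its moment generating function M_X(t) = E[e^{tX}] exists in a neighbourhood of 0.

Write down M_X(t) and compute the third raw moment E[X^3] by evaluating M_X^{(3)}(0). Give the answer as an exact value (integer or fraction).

M_X(t) = e^(2*e^(t) - 2)
M^(3)(t) = (8*e^(3*t)*e^(2*e^(t)) + 12*e^(2*t)*e^(2*e^(t)) + 2*e^(t)*e^(2*e^(t)))*e^(-2)

E[X^3] = M^(3)(0) = 22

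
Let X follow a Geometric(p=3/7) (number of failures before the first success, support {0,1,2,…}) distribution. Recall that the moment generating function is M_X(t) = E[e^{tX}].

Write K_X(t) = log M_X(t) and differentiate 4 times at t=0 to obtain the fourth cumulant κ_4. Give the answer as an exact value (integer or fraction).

κ_4 = K′′′′(0) = 1652/27

M_X(t) = 3/(7*(1 - 4*e^(t)/7))
K_X(t) = log M_X(t) = -log(1 - 4*e^(t)/7) - log(7) + log(3)
K′(t) = -4*e^(t)/(4*e^(t) - 7)
K′′(t) = 28*e^(t)/(16*e^(2*t) - 56*e^(t) + 49)
K′′′(t) = (-112*e^(2*t) - 196*e^(t))/(64*e^(3*t) - 336*e^(2*t) + 588*e^(t) - 343)
K′′′′(t) = (448*e^(3*t) + 3136*e^(2*t) + 1372*e^(t))/(256*e^(4*t) - 1792*e^(3*t) + 4704*e^(2*t) - 5488*e^(t) + 2401)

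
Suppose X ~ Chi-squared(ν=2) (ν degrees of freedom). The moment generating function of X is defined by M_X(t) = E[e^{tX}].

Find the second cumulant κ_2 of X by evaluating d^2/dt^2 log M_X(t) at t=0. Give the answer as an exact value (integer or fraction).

M_X(t) = 1/(1 - 2*t)
K_X(t) = log M_X(t) = -log(1 - 2*t)
K′(t) = -2/(2*t - 1)
K′′(t) = 4/(4*t^2 - 4*t + 1)

κ_2 = K′′(0) = 4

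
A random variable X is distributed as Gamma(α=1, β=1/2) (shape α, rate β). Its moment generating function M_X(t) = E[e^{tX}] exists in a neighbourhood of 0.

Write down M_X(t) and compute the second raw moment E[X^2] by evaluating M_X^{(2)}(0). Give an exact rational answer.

M_X(t) = 1/(2*(1/2 - t))
D^2[M](t) = -8/(8*t^3 - 12*t^2 + 6*t - 1)

E[X^2] = D^2[M](0) = 8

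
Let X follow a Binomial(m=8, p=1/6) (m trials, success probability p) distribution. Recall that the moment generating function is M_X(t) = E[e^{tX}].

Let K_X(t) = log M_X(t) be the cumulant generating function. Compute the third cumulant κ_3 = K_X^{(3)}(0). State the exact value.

κ_3 = d^3K/dt^3 |_{t=0} = 20/27

M_X(t) = (e^(t)/6 + 5/6)^8
K_X(t) = log M_X(t) = 8*log(e^(t)/6 + 5/6)
dK/dt = 8*e^(t)/(e^(t) + 5)
d^2K/dt^2 = 40*e^(t)/(e^(2*t) + 10*e^(t) + 25)
d^3K/dt^3 = (-40*e^(2*t) + 200*e^(t))/(e^(3*t) + 15*e^(2*t) + 75*e^(t) + 125)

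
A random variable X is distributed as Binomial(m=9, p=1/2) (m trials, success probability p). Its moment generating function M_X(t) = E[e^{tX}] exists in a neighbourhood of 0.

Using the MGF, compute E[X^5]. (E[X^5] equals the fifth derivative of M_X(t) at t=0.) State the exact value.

E[X^5] = M′′′′′(0) = 4212

M_X(t) = (e^(t)/2 + 1/2)^9
M′(t) = 9*e^(9*t)/512 + 9*e^(8*t)/64 + 63*e^(7*t)/128 + 63*e^(6*t)/64 + 315*e^(5*t)/256 + 63*e^(4*t)/64 + 63*e^(3*t)/128 + 9*e^(2*t)/64 + 9*e^(t)/512
M′′(t) = 81*e^(9*t)/512 + 9*e^(8*t)/8 + 441*e^(7*t)/128 + 189*e^(6*t)/32 + 1575*e^(5*t)/256 + 63*e^(4*t)/16 + 189*e^(3*t)/128 + 9*e^(2*t)/32 + 9*e^(t)/512
M′′′(t) = 729*e^(9*t)/512 + 9*e^(8*t) + 3087*e^(7*t)/128 + 567*e^(6*t)/16 + 7875*e^(5*t)/256 + 63*e^(4*t)/4 + 567*e^(3*t)/128 + 9*e^(2*t)/16 + 9*e^(t)/512
M′′′′(t) = 6561*e^(9*t)/512 + 72*e^(8*t) + 21609*e^(7*t)/128 + 1701*e^(6*t)/8 + 39375*e^(5*t)/256 + 63*e^(4*t) + 1701*e^(3*t)/128 + 9*e^(2*t)/8 + 9*e^(t)/512
M′′′′′(t) = 59049*e^(9*t)/512 + 576*e^(8*t) + 151263*e^(7*t)/128 + 5103*e^(6*t)/4 + 196875*e^(5*t)/256 + 252*e^(4*t) + 5103*e^(3*t)/128 + 9*e^(2*t)/4 + 9*e^(t)/512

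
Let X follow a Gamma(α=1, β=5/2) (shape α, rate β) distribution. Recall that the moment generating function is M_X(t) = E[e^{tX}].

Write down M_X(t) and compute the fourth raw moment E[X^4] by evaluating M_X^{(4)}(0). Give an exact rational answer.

M_X(t) = 5/(2*(5/2 - t))
M′(t) = 10/(4*t^2 - 20*t + 25)
M′′(t) = -40/(8*t^3 - 60*t^2 + 150*t - 125)
M′′′(t) = 240/(16*t^4 - 160*t^3 + 600*t^2 - 1000*t + 625)
M′′′′(t) = -1920/(32*t^5 - 400*t^4 + 2000*t^3 - 5000*t^2 + 6250*t - 3125)

E[X^4] = M′′′′(0) = 384/625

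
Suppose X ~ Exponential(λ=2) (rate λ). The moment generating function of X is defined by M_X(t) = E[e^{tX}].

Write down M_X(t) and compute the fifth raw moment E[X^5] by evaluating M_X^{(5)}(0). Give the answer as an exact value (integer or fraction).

E[X^5] = M′′′′′(0) = 15/4

M_X(t) = 2/(2 - t)
M′(t) = 2/(t^2 - 4*t + 4)
M′′(t) = -4/(t^3 - 6*t^2 + 12*t - 8)
M′′′(t) = 12/(t^4 - 8*t^3 + 24*t^2 - 32*t + 16)
M′′′′(t) = -48/(t^5 - 10*t^4 + 40*t^3 - 80*t^2 + 80*t - 32)
M′′′′′(t) = 240/(t^6 - 12*t^5 + 60*t^4 - 160*t^3 + 240*t^2 - 192*t + 64)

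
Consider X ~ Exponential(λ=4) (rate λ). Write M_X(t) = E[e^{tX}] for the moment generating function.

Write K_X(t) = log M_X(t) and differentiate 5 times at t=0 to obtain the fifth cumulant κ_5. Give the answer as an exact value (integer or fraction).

M_X(t) = 4/(4 - t)
K_X(t) = log M_X(t) = -log(4 - t) + 2*log(2)
dK/dt = -1/(t - 4)
d^2K/dt^2 = 1/(t^2 - 8*t + 16)
d^3K/dt^3 = -2/(t^3 - 12*t^2 + 48*t - 64)
d^4K/dt^4 = 6/(t^4 - 16*t^3 + 96*t^2 - 256*t + 256)
d^5K/dt^5 = -24/(t^5 - 20*t^4 + 160*t^3 - 640*t^2 + 1280*t - 1024)

κ_5 = d^5K/dt^5 |_{t=0} = 3/128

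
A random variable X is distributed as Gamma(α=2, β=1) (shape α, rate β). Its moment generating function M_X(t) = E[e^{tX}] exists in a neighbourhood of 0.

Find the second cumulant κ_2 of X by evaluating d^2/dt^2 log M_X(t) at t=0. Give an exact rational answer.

κ_2 = K′′(0) = 2

M_X(t) = (1 - t)^(-2)
K_X(t) = log M_X(t) = -2*log(1 - t)
K′(t) = -2/(t - 1)
K′′(t) = 2/(t^2 - 2*t + 1)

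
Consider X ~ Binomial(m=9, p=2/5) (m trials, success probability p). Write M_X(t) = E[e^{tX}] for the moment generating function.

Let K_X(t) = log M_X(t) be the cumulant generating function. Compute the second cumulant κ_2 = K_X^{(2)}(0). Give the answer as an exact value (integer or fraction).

M_X(t) = (2*e^(t)/5 + 3/5)^9
K_X(t) = log M_X(t) = 9*log(2*e^(t)/5 + 3/5)
K^(2)(t) = 54*e^(t)/(4*e^(2*t) + 12*e^(t) + 9)

κ_2 = K^(2)(0) = 54/25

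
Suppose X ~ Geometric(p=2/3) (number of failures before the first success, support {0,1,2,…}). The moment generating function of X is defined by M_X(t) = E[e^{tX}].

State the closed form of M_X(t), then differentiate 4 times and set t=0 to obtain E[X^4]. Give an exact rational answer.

E[X^4] = D^4[M](0) = 10

M_X(t) = 2/(3*(1 - e^(t)/3))
D^4[M](t) = (-2*e^(4*t) - 66*e^(3*t) - 198*e^(2*t) - 54*e^(t))/(e^(5*t) - 15*e^(4*t) + 90*e^(3*t) - 270*e^(2*t) + 405*e^(t) - 243)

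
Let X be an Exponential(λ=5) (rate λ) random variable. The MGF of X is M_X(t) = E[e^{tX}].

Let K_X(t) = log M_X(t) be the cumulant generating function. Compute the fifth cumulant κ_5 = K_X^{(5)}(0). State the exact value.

κ_5 = K^(5)(0) = 24/3125

M_X(t) = 5/(5 - t)
K_X(t) = log M_X(t) = -log(5 - t) + log(5)
K^(5)(t) = -24/(t^5 - 25*t^4 + 250*t^3 - 1250*t^2 + 3125*t - 3125)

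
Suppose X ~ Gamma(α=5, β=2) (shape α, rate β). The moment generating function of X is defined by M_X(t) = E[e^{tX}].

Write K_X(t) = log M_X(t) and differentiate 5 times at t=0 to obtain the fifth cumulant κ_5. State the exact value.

κ_5 = K′′′′′(0) = 15/4

M_X(t) = 32/(2 - t)^5
K_X(t) = log M_X(t) = -5*log(2 - t) + 5*log(2)
K′(t) = -5/(t - 2)
K′′(t) = 5/(t^2 - 4*t + 4)
K′′′(t) = -10/(t^3 - 6*t^2 + 12*t - 8)
K′′′′(t) = 30/(t^4 - 8*t^3 + 24*t^2 - 32*t + 16)
K′′′′′(t) = -120/(t^5 - 10*t^4 + 40*t^3 - 80*t^2 + 80*t - 32)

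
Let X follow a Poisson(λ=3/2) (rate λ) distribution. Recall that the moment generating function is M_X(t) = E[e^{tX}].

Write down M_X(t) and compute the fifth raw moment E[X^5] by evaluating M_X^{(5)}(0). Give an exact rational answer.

E[X^5] = M^(5)(0) = 5691/32

M_X(t) = e^(3*e^(t)/2 - 3/2)
M^(5)(t) = (243*e^(5*t)*e^(3*e^(t)/2) + 1620*e^(4*t)*e^(3*e^(t)/2) + 2700*e^(3*t)*e^(3*e^(t)/2) + 1080*e^(2*t)*e^(3*e^(t)/2) + 48*e^(t)*e^(3*e^(t)/2))*e^(-3/2)/32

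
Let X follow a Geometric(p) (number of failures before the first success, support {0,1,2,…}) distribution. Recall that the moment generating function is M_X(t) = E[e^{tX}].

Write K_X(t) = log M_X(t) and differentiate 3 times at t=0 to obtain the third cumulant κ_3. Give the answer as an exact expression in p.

M_X(t) = p/(-(1 - p)*e^(t) + 1)
K_X(t) = log M_X(t) = log(p) - log(-(1 - p)*e^(t) + 1)

κ_3 = D^3[K](0) = (p^2 - 3*p + 2)/p^3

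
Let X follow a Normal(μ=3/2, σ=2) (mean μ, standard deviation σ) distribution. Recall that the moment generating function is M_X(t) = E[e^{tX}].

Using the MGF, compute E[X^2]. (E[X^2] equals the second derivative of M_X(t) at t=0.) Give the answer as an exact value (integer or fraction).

M_X(t) = e^(2*t^2 + 3*t/2)
D^2[M](t) = 16*t^2*e^(3*t/2)*e^(2*t^2) + 12*t*e^(3*t/2)*e^(2*t^2) + 25*e^(3*t/2)*e^(2*t^2)/4

E[X^2] = D^2[M](0) = 25/4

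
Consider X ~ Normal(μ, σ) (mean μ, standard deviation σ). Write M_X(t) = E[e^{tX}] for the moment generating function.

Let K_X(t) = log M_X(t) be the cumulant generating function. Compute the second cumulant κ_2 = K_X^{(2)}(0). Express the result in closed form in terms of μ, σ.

M_X(t) = e^(μ*t + σ^2*t^2/2)
K_X(t) = log M_X(t) = μ*t + σ^2*t^2/2
D^2[K](t) = σ^2

κ_2 = D^2[K](0) = σ^2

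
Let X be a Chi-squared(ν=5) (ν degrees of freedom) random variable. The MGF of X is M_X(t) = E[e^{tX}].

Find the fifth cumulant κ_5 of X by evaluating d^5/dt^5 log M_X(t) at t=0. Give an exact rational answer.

M_X(t) = (1 - 2*t)^(-5/2)
K_X(t) = log M_X(t) = -5*log(1 - 2*t)/2
dK/dt = -5/(2*t - 1)
d^2K/dt^2 = 10/(4*t^2 - 4*t + 1)
d^3K/dt^3 = -40/(8*t^3 - 12*t^2 + 6*t - 1)
d^4K/dt^4 = 240/(16*t^4 - 32*t^3 + 24*t^2 - 8*t + 1)
d^5K/dt^5 = -1920/(32*t^5 - 80*t^4 + 80*t^3 - 40*t^2 + 10*t - 1)

κ_5 = d^5K/dt^5 |_{t=0} = 1920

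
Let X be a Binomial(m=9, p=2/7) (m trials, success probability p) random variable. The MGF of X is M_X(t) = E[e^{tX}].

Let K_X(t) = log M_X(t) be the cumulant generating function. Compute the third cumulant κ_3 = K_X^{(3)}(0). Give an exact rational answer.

M_X(t) = (2*e^(t)/7 + 5/7)^9
K_X(t) = log M_X(t) = 9*log(2*e^(t)/7 + 5/7)
K^(3)(t) = (-180*e^(2*t) + 450*e^(t))/(8*e^(3*t) + 60*e^(2*t) + 150*e^(t) + 125)

κ_3 = K^(3)(0) = 270/343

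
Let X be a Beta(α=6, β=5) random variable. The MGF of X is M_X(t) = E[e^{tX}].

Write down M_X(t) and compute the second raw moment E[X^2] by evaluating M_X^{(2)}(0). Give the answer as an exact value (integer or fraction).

E[X^2] = M^(2)(0) = 7/22

M_X(t) = ₁F₁(6; 11; t)
M^(2)(t) = 7*₁F₁(8; 13; t)/22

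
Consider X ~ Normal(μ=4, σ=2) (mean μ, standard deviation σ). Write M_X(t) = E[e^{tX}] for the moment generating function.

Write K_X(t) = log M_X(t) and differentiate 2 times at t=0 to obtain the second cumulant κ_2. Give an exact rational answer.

κ_2 = K′′(0) = 4

M_X(t) = e^(2*t^2 + 4*t)
K_X(t) = log M_X(t) = 2*t^2 + 4*t
K′(t) = 4*t + 4
K′′(t) = 4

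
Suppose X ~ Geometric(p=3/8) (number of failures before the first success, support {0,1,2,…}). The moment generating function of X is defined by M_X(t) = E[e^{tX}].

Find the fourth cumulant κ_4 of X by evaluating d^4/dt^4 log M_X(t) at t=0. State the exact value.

κ_4 = D^4[K](0) = 3320/27

M_X(t) = 3/(8*(1 - 5*e^(t)/8))
K_X(t) = log M_X(t) = -log(1 - 5*e^(t)/8) - 3*log(2) + log(3)
D^4[K](t) = (1000*e^(3*t) + 6400*e^(2*t) + 2560*e^(t))/(625*e^(4*t) - 4000*e^(3*t) + 9600*e^(2*t) - 10240*e^(t) + 4096)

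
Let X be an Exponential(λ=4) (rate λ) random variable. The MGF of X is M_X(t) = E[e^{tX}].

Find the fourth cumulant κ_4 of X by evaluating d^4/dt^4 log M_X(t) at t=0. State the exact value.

κ_4 = d^4K/dt^4 |_{t=0} = 3/128

M_X(t) = 4/(4 - t)
K_X(t) = log M_X(t) = -log(4 - t) + 2*log(2)
dK/dt = -1/(t - 4)
d^2K/dt^2 = 1/(t^2 - 8*t + 16)
d^3K/dt^3 = -2/(t^3 - 12*t^2 + 48*t - 64)
d^4K/dt^4 = 6/(t^4 - 16*t^3 + 96*t^2 - 256*t + 256)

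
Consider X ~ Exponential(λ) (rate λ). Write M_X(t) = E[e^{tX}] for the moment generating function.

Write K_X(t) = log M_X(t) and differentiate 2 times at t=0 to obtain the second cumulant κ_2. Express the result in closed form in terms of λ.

M_X(t) = λ/(λ - t)
K_X(t) = log M_X(t) = log(λ) - log(λ - t)
dK/dt = -1/(-λ + t)
d^2K/dt^2 = 1/(λ^2 - 2*λ*t + t^2)

κ_2 = d^2K/dt^2 |_{t=0} = λ^(-2)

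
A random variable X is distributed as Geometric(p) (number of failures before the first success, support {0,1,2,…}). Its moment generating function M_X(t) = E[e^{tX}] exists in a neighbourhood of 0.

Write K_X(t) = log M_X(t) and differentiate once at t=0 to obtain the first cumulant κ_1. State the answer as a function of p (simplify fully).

M_X(t) = p/(-(1 - p)*e^(t) + 1)
K_X(t) = log M_X(t) = log(p) - log(-(1 - p)*e^(t) + 1)
D[K](t) = (-p*e^(t) + e^(t))/(p*e^(t) - e^(t) + 1)

κ_1 = D[K](0) = (1 - p)/p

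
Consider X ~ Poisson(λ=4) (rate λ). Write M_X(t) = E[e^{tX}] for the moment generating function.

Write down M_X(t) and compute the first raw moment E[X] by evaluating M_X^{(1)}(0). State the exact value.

E[X] = M′(0) = 4

M_X(t) = e^(4*e^(t) - 4)
M′(t) = 4*e^(-4)*e^(t)*e^(4*e^(t))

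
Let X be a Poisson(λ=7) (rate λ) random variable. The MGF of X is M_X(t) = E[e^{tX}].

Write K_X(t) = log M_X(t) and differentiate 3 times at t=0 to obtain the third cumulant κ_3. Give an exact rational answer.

κ_3 = K^(3)(0) = 7

M_X(t) = e^(7*e^(t) - 7)
K_X(t) = log M_X(t) = 7*e^(t) - 7
K^(3)(t) = 7*e^(t)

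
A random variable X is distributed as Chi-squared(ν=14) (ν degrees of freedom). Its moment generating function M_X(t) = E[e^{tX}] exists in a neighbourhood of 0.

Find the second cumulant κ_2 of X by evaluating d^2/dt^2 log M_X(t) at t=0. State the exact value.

κ_2 = d^2K/dt^2 |_{t=0} = 28

M_X(t) = (1 - 2*t)^(-7)
K_X(t) = log M_X(t) = -7*log(1 - 2*t)
dK/dt = -14/(2*t - 1)
d^2K/dt^2 = 28/(4*t^2 - 4*t + 1)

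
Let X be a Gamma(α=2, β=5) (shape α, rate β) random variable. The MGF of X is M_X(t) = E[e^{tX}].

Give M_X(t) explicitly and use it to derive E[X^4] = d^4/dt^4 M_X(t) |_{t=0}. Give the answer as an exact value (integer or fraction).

M_X(t) = 25/(5 - t)^2
M^(4)(t) = 3000/(t^6 - 30*t^5 + 375*t^4 - 2500*t^3 + 9375*t^2 - 18750*t + 15625)

E[X^4] = M^(4)(0) = 24/125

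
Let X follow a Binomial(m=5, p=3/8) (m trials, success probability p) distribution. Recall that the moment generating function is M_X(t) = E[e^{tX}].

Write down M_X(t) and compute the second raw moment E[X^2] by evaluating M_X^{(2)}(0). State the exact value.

M_X(t) = (3*e^(t)/8 + 5/8)^5
D^2[M](t) = 6075*e^(5*t)/32768 + 2025*e^(4*t)/2048 + 30375*e^(3*t)/16384 + 5625*e^(2*t)/4096 + 9375*e^(t)/32768

E[X^2] = D^2[M](0) = 75/16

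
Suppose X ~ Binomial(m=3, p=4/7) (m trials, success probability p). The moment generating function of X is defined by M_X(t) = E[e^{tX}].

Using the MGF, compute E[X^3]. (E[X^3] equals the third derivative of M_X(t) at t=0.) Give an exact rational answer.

E[X^3] = M^(3)(0) = 2988/343

M_X(t) = (4*e^(t)/7 + 3/7)^3
M^(3)(t) = 1728*e^(3*t)/343 + 1152*e^(2*t)/343 + 108*e^(t)/343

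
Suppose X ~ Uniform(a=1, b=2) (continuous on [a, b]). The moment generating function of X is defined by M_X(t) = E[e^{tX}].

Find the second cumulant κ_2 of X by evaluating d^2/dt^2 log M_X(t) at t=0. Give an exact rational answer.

κ_2 = K^(2)(0) = 1/12

M_X(t) = (e^(2*t) - e^(t))/t
K_X(t) = log M_X(t) = -log(t) + log(e^(2*t) - e^(t))
K^(2)(t) = (-t^2*e^(t) + e^(2*t) - 2*e^(t) + 1)/(t^2*e^(2*t) - 2*t^2*e^(t) + t^2)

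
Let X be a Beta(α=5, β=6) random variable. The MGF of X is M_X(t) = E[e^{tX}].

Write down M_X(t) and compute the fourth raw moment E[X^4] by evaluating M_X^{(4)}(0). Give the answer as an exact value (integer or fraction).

M_X(t) = ₁F₁(5; 11; t)
M′(t) = 5*₁F₁(6; 12; t)/11
M′′(t) = 5*₁F₁(7; 13; t)/22
M′′′(t) = 35*₁F₁(8; 14; t)/286
M′′′′(t) = 10*₁F₁(9; 15; t)/143

E[X^4] = M′′′′(0) = 10/143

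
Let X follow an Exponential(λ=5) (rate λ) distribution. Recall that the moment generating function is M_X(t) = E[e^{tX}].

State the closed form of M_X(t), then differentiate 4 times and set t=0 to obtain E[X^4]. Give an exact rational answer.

E[X^4] = M^(4)(0) = 24/625

M_X(t) = 5/(5 - t)
M^(4)(t) = -120/(t^5 - 25*t^4 + 250*t^3 - 1250*t^2 + 3125*t - 3125)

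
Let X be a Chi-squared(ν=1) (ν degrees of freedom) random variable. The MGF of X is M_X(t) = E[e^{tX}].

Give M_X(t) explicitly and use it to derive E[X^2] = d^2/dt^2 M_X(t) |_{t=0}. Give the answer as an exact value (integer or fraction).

E[X^2] = d^2M/dt^2 |_{t=0} = 3

M_X(t) = 1/√(1 - 2*t)
dM/dt = -1/(2*t*√(1 - 2*t) - √(1 - 2*t))
d^2M/dt^2 = 3/(4*t^2*√(1 - 2*t) - 4*t*√(1 - 2*t) + √(1 - 2*t))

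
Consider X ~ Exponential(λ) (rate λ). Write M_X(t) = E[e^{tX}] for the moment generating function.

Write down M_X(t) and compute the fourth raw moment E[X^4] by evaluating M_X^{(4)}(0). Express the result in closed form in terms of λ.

E[X^4] = d^4M/dt^4 |_{t=0} = 24/λ^4

M_X(t) = λ/(λ - t)
dM/dt = λ/(λ^2 - 2*λ*t + t^2)
d^2M/dt^2 = -2*λ/(-λ^3 + 3*λ^2*t - 3*λ*t^2 + t^3)
d^3M/dt^3 = 6*λ/(λ^4 - 4*λ^3*t + 6*λ^2*t^2 - 4*λ*t^3 + t^4)
d^4M/dt^4 = -24*λ/(-λ^5 + 5*λ^4*t - 10*λ^3*t^2 + 10*λ^2*t^3 - 5*λ*t^4 + t^5)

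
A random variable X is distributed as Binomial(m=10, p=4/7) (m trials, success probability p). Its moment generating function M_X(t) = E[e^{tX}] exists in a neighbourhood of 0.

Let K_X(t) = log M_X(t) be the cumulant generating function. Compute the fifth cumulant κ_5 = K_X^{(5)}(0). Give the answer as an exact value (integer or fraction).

κ_5 = K′′′′′(0) = 11400/16807

M_X(t) = (4*e^(t)/7 + 3/7)^10
K_X(t) = log M_X(t) = 10*log(4*e^(t)/7 + 3/7)
K′(t) = 40*e^(t)/(4*e^(t) + 3)
K′′(t) = 120*e^(t)/(16*e^(2*t) + 24*e^(t) + 9)
K′′′(t) = (-480*e^(2*t) + 360*e^(t))/(64*e^(3*t) + 144*e^(2*t) + 108*e^(t) + 27)
K′′′′(t) = (1920*e^(3*t) - 5760*e^(2*t) + 1080*e^(t))/(256*e^(4*t) + 768*e^(3*t) + 864*e^(2*t) + 432*e^(t) + 81)
K′′′′′(t) = (-7680*e^(4*t) + 63360*e^(3*t) - 47520*e^(2*t) + 3240*e^(t))/(1024*e^(5*t) + 3840*e^(4*t) + 5760*e^(3*t) + 4320*e^(2*t) + 1620*e^(t) + 243)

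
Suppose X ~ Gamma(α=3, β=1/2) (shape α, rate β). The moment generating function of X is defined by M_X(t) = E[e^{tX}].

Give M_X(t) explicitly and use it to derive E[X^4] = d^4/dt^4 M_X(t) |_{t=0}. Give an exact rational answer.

E[X^4] = D^4[M](0) = 5760

M_X(t) = 1/(8*(1/2 - t)^3)
D^4[M](t) = -5760/(128*t^7 - 448*t^6 + 672*t^5 - 560*t^4 + 280*t^3 - 84*t^2 + 14*t - 1)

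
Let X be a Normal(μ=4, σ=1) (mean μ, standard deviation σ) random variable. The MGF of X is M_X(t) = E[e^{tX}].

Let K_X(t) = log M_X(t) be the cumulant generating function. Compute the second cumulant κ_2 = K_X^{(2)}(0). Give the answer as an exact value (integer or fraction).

κ_2 = K′′(0) = 1

M_X(t) = e^(t^2/2 + 4*t)
K_X(t) = log M_X(t) = t^2/2 + 4*t
K′(t) = t + 4
K′′(t) = 1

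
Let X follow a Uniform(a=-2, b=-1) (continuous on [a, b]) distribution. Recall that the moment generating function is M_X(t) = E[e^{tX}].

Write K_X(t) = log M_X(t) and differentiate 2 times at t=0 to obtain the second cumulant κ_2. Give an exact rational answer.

M_X(t) = (e^(-t) - e^(-2*t))/t
K_X(t) = log M_X(t) = -log(t) + log(e^(-t) - e^(-2*t))
D^2[K](t) = (-t^2*e^(t) + e^(2*t) - 2*e^(t) + 1)/(t^2*e^(2*t) - 2*t^2*e^(t) + t^2)

κ_2 = D^2[K](0) = 1/12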